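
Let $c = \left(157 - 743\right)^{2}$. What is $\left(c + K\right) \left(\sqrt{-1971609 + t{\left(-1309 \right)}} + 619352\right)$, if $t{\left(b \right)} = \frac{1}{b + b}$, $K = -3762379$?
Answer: $-2117553959016 - \frac{3418983 i \sqrt{13513258246334}}{2618} \approx -2.1176 \cdot 10^{12} - 4.8007 \cdot 10^{9} i$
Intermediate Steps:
$t{\left(b \right)} = \frac{1}{2 b}$
$c = 343396$ ($c = \left(-586\right)^{2} = 343396$)
$\left(c + K\right) \left(\sqrt{-1971609 + t{\left(-1309 \right)}} + 619352\right) = \left(343396 - 3762379\right) \left(\sqrt{-1971609 + \frac{1}{2 \left(-1309\right)}} + 619352\right) = - 3418983 \left(\sqrt{-1971609 + \frac{1}{2} \left(- \frac{1}{1309}\right)} + 619352\right) = - 3418983 \left(\sqrt{-1971609 - \frac{1}{2618}} + 619352\right) = - 3418983 \left(\sqrt{- \frac{5161672363}{2618}} + 619352\right) = - 3418983 \left(\frac{i \sqrt{13513258246334}}{2618} + 619352\right) = - 3418983 \left(619352 + \frac{i \sqrt{13513258246334}}{2618}\right) = -2117553959016 - \frac{3418983 i \sqrt{13513258246334}}{2618}$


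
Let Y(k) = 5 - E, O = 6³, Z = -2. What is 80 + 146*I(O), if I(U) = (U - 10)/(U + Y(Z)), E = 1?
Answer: 11919/55 ≈ 216.71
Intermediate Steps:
O = 216
Y(k) = 4 (Y(k) = 5 - 1*1 = 5 - 1 = 4)
I(U) = (-10 + U)/(4 + U) (I(U) = (U - 10)/(U + 4) = (-10 + U)/(4 + U))
80 + 146*I(O) = 80 + 146*((-10 + 216)/(4 + 216)) = 80 + 146*(206/220) = 80 + 146*((1/220)*206) = 80 + 146*(103/110) = 80 + 7519/55 = 11919/55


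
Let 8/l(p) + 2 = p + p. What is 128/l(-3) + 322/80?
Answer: -4959/40 ≈ -123.97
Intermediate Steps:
l(p) = 8/(-2 + 2*p) (l(p) = 8/(-2 + (p + p)) = 8/(-2 + 2*p))
128/l(-3) + 322/80 = 128/((4/(-1 - 3))) + 322/80 = 128/((4/(-4))) + 322*(1/80) = 128/((4*(-¼))) + 161/40 = 128/(-1) + 161/40 = 128*(-1) + 161/40 = -128 + 161/40 = -4959/40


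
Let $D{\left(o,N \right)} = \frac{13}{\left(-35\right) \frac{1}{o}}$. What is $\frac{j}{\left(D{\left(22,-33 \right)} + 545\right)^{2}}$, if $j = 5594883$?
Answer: $\frac{2284577225}{117675507} \approx 19.414$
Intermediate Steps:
$D{\left(o,N \right)} = - \frac{13 o}{35}$ ($D{\left(o,N \right)} = 13 \left(- \frac{o}{35}\right) = - \frac{13 o}{35}$)
$\frac{j}{\left(D{\left(22,-33 \right)} + 545\right)^{2}} = \frac{5594883}{\left(\left(- \frac{13}{35}\right) 22 + 545\right)^{2}} = \frac{5594883}{\left(- \frac{286}{35} + 545\right)^{2}} = \frac{5594883}{\left(\frac{18789}{35}\right)^{2}} = \frac{5594883}{\frac{353026521}{1225}} = 5594883 \cdot \frac{1225}{353026521} = \frac{2284577225}{117675507}$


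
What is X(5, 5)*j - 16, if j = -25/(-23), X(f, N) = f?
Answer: -243/23 ≈ -10.565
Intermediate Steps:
j = 25/23 (j = -25*(-1/23) = 25/23 ≈ 1.0870)
X(5, 5)*j - 16 = 5*(25/23) - 16 = 125/23 - 16 = -243/23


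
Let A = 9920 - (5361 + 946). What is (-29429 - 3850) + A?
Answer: -29666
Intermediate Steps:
A = 3613 (A = 9920 - 1*6307 = 9920 - 6307 = 3613)
(-29429 - 3850) + A = (-29429 - 3850) + 3613 = -33279 + 3613 = -29666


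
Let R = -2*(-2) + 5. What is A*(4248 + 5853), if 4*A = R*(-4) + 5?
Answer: -313131/4 ≈ -78283.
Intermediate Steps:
R = 9 (R = 4 + 5 = 9)
A = -31/4 (A = (9*(-4) + 5)/4 = (-36 + 5)/4 = (¼)*(-31) = -31/4 ≈ -7.7500)
A*(4248 + 5853) = -31*(4248 + 5853)/4 = -31/4*10101 = -313131/4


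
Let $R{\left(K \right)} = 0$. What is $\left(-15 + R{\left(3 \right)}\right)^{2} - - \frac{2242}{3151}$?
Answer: $\frac{711217}{3151} \approx 225.71$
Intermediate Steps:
$\left(-15 + R{\left(3 \right)}\right)^{2} - - \frac{2242}{3151} = \left(-15 + 0\right)^{2} - - \frac{2242}{3151} = \left(-15\right)^{2} - \left(-2242\right) \frac{1}{3151} = 225 - - \frac{2242}{3151} = 225 + \frac{2242}{3151} = \frac{711217}{3151}$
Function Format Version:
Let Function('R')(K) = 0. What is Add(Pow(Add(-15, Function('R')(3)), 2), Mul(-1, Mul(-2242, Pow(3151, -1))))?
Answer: Rational(711217, 3151) ≈ 225.71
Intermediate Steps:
Add(Pow(Add(-15, Function('R')(3)), 2), Mul(-1, Mul(-2242, Pow(3151, -1)))) = Add(Pow(Add(-15, 0), 2), Mul(-1, Mul(-2242, Pow(3151, -1)))) = Add(Pow(-15, 2), Mul(-1, Mul(-2242, Rational(1, 3151)))) = Add(225, Mul(-1, Rational(-2242, 3151))) = Add(225, Rational(2242, 3151)) = Rational(711217, 3151)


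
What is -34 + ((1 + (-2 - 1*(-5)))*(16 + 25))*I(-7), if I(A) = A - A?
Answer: -34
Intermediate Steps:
I(A) = 0
-34 + ((1 + (-2 - 1*(-5)))*(16 + 25))*I(-7) = -34 + ((1 + (-2 - 1*(-5)))*(16 + 25))*0 = -34 + ((1 + (-2 + 5))*41)*0 = -34 + ((1 + 3)*41)*0 = -34 + (4*41)*0 = -34 + 164*0 = -34 + 0 = -34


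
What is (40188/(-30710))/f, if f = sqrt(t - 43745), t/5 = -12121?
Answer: 10047*I*sqrt(4174)/160229425 ≈ 0.0040511*I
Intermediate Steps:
t = -60605 (t = 5*(-12121) = -60605)
f = 5*I*sqrt(4174) (f = sqrt(-60605 - 43745) = sqrt(-104350) = 5*I*sqrt(4174) ≈ 323.03*I)
(40188/(-30710))/f = (40188/(-30710))/((5*I*sqrt(4174))) = (40188*(-1/30710))*(-I*sqrt(4174)/20870) = -(-10047)*I*sqrt(4174)/160229425 = 10047*I*sqrt(4174)/160229425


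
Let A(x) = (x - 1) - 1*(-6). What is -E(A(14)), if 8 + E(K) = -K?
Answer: 27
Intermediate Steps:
A(x) = 5 + x (A(x) = (-1 + x) + 6 = 5 + x)
E(K) = -8 - K
-E(A(14)) = -(-8 - (5 + 14)) = -(-8 - 1*19) = -(-8 - 19) = -1*(-27) = 27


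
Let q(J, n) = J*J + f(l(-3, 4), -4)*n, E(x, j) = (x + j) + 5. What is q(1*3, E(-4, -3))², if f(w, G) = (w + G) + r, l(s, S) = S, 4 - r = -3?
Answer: 25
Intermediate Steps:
r = 7 (r = 4 - 1*(-3) = 4 + 3 = 7)
f(w, G) = 7 + G + w (f(w, G) = (w + G) + 7 = (G + w) + 7 = 7 + G + w)
E(x, j) = 5 + j + x (E(x, j) = (j + x) + 5 = 5 + j + x)
q(J, n) = J² + 7*n (q(J, n) = J*J + (7 - 4 + 4)*n = J² + 7*n)
q(1*3, E(-4, -3))² = ((1*3)² + 7*(5 - 3 - 4))² = (3² + 7*(-2))² = (9 - 14)² = (-5)² = 25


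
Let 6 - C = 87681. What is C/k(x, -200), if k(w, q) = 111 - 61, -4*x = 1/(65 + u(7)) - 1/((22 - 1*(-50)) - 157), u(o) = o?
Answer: -3507/2 ≈ -1753.5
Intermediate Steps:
C = -87675 (C = 6 - 1*87681 = 6 - 87681 = -87675)
x = -157/24480 (x = -(1/(65 + 7) - 1/((22 - 1*(-50)) - 157))/4 = -(1/72 - 1/((22 + 50) - 157))/4 = -(1/72 - 1/(72 - 157))/4 = -(1/72 - 1/(-85))/4 = -(1/72 - 1*(-1/85))/4 = -(1/72 + 1/85)/4 = -¼*157/6120 = -157/24480 ≈ -0.0064134)
k(w, q) = 50
C/k(x, -200) = -87675/50 = -87675*1/50 = -3507/2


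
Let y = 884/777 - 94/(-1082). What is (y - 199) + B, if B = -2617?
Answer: -1183210549/420357 ≈ -2814.8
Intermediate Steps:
y = 514763/420357 (y = 884*(1/777) - 94*(-1/1082) = 884/777 + 47/541 = 514763/420357 ≈ 1.2246)
(y - 199) + B = (514763/420357 - 199) - 2617 = -83136280/420357 - 2617 = -1183210549/420357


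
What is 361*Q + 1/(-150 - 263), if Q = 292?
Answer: 43535155/413 ≈ 1.0541e+5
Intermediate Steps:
361*Q + 1/(-150 - 263) = 361*292 + 1/(-150 - 263) = 105412 + 1/(-413) = 105412 - 1/413 = 43535155/413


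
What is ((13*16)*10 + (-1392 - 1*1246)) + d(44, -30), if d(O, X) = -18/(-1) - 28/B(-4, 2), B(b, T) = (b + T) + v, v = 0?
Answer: -526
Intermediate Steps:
B(b, T) = T + b (B(b, T) = (b + T) + 0 = (T + b) + 0 = T + b)
d(O, X) = 32 (d(O, X) = -18/(-1) - 28/(2 - 4) = -18*(-1) - 28/(-2) = 18 - 28*(-1/2) = 18 + 14 = 32)
((13*16)*10 + (-1392 - 1*1246)) + d(44, -30) = ((13*16)*10 + (-1392 - 1*1246)) + 32 = (208*10 + (-1392 - 1246)) + 32 = (2080 - 2638) + 32 = -558 + 32 = -526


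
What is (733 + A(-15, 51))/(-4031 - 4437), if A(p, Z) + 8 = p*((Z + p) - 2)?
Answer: -215/8468 ≈ -0.025390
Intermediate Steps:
A(p, Z) = -8 + p*(-2 + Z + p) (A(p, Z) = -8 + p*((Z + p) - 2) = -8 + p*(-2 + Z + p))
(733 + A(-15, 51))/(-4031 - 4437) = (733 + (-8 + (-15)² - 2*(-15) + 51*(-15)))/(-4031 - 4437) = (733 + (-8 + 225 + 30 - 765))/(-8468) = (733 - 518)*(-1/8468) = 215*(-1/8468) = -215/8468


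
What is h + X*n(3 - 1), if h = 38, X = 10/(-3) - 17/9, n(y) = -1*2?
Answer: 436/9 ≈ 48.444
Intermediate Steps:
n(y) = -2
X = -47/9 (X = 10*(-⅓) - 17*⅑ = -10/3 - 17/9 = -47/9 ≈ -5.2222)
h + X*n(3 - 1) = 38 - 47/9*(-2) = 38 + 94/9 = 436/9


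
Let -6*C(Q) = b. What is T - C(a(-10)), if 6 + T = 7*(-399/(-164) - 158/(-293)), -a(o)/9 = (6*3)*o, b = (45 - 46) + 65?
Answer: 3671927/144156 ≈ 25.472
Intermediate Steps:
b = 64 (b = -1 + 65 = 64)
a(o) = -162*o (a(o) = -9*6*3*o = -162*o)
C(Q) = -32/3 (C(Q) = -⅙*64 = -32/3)
T = 711421/48052 (T = -6 + 7*(-399/(-164) - 158/(-293)) = -6 + 7*(-399*(-1/164) - 158*(-1/293)) = -6 + 7*(399/164 + 158/293) = -6 + 7*(142819/48052) = -6 + 999733/48052 = 711421/48052 ≈ 14.805)
T - C(a(-10)) = 711421/48052 - 1*(-32/3) = 711421/48052 + 32/3 = 3671927/144156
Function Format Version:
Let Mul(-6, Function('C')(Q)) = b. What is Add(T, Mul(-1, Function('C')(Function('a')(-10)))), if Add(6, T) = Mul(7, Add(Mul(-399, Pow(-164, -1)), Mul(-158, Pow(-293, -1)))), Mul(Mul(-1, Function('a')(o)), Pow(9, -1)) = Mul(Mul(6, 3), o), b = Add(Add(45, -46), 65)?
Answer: Rational(3671927, 144156) ≈ 25.472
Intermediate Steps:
b = 64 (b = Add(-1, 65) = 64)
Function('a')(o) = Mul(-162, o) (Function('a')(o) = Mul(-9, Mul(Mul(6, 3), o)) = Mul(-9, Mul(18, o)) = Mul(-162, o))
Function('C')(Q) = Rational(-32, 3) (Function('C')(Q) = Mul(Rational(-1, 6), 64) = Rational(-32, 3))
T = Rational(711421, 48052) (T = Add(-6, Mul(7, Add(Mul(-399, Pow(-164, -1)), Mul(-158, Pow(-293, -1))))) = Add(-6, Mul(7, Add(Mul(-399, Rational(-1, 164)), Mul(-158, Rational(-1, 293))))) = Add(-6, Mul(7, Add(Rational(399, 164), Rational(158, 293)))) = Add(-6, Mul(7, Rational(142819, 48052))) = Add(-6, Rational(999733, 48052)) = Rational(711421, 48052) ≈ 14.805)
Add(T, Mul(-1, Function('C')(Function('a')(-10)))) = Add(Rational(711421, 48052), Mul(-1, Rational(-32, 3))) = Add(Rational(711421, 48052), Rational(32, 3)) = Rational(3671927, 144156)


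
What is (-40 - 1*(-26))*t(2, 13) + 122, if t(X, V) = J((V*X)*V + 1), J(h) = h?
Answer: -4624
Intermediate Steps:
t(X, V) = 1 + X*V**2 (t(X, V) = (V*X)*V + 1 = X*V**2 + 1 = 1 + X*V**2)
(-40 - 1*(-26))*t(2, 13) + 122 = (-40 - 1*(-26))*(1 + 2*13**2) + 122 = (-40 + 26)*(1 + 2*169) + 122 = -14*(1 + 338) + 122 = -14*339 + 122 = -4746 + 122 = -4624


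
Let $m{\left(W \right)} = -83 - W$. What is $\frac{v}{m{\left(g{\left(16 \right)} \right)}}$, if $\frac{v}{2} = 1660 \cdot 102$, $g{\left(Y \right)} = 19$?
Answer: $-3320$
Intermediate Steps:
$v = 338640$ ($v = 2 \cdot 1660 \cdot 102 = 2 \cdot 169320 = 338640$)
$\frac{v}{m{\left(g{\left(16 \right)} \right)}} = \frac{338640}{-83 - 19} = \frac{338640}{-102} = 338640 \left(- \frac{1}{102}\right) = -3320$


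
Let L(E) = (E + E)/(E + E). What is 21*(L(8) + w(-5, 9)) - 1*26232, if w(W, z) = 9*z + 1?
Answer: -24489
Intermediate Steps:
w(W, z) = 1 + 9*z
L(E) = 1 (L(E) = (2*E)/((2*E)) = (2*E)*(1/(2*E)) = 1)
21*(L(8) + w(-5, 9)) - 1*26232 = 21*(1 + (1 + 9*9)) - 1*26232 = 21*(1 + (1 + 81)) - 26232 = 21*(1 + 82) - 26232 = 21*83 - 26232 = 1743 - 26232 = -24489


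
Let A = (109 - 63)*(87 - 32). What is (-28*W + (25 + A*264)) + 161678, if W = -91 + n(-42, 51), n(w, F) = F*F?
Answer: 759343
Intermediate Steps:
A = 2530 (A = 46*55 = 2530)
n(w, F) = F²
W = 2510 (W = -91 + 51² = -91 + 2601 = 2510)
(-28*W + (25 + A*264)) + 161678 = (-28*2510 + (25 + 2530*264)) + 161678 = (-70280 + (25 + 667920)) + 161678 = (-70280 + 667945) + 161678 = 597665 + 161678 = 759343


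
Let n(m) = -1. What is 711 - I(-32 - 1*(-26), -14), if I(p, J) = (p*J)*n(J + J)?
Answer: 795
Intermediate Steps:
I(p, J) = -J*p (I(p, J) = (p*J)*(-1) = (J*p)*(-1) = -J*p)
711 - I(-32 - 1*(-26), -14) = 711 - (-1)*(-14)*(-32 - 1*(-26)) = 711 - (-1)*(-14)*(-32 + 26) = 711 - (-1)*(-14)*(-6) = 711 - 1*(-84) = 711 + 84 = 795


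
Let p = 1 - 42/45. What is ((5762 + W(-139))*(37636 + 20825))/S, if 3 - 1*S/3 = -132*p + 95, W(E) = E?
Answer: -42144385/32 ≈ -1.3170e+6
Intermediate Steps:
p = 1/15 (p = 1 - 42/45 = 1 - 1*14/15 = 1 - 14/15 = 1/15 ≈ 0.066667)
S = -1248/5 (S = 9 - 3*(-132*1/15 + 95) = 9 - 3*(-44/5 + 95) = 9 - 3*431/5 = 9 - 1293/5 = -1248/5 ≈ -249.60)
((5762 + W(-139))*(37636 + 20825))/S = ((5762 - 139)*(37636 + 20825))/(-1248/5) = (5623*58461)*(-5/1248) = 328726203*(-5/1248) = -42144385/32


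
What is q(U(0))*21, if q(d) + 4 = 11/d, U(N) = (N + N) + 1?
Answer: 147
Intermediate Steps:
U(N) = 1 + 2*N (U(N) = 2*N + 1 = 1 + 2*N)
q(d) = -4 + 11/d
q(U(0))*21 = (-4 + 11/(1 + 2*0))*21 = (-4 + 11/(1 + 0))*21 = (-4 + 11/1)*21 = (-4 + 11*1)*21 = (-4 + 11)*21 = 7*21 = 147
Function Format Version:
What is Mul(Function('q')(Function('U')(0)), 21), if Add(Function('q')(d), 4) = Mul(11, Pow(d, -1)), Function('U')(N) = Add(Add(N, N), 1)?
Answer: 147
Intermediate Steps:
Function('U')(N) = Add(1, Mul(2, N)) (Function('U')(N) = Add(Mul(2, N), 1) = Add(1, Mul(2, N)))
Function('q')(d) = Add(-4, Mul(11, Pow(d, -1)))
Mul(Function('q')(Function('U')(0)), 21) = Mul(Add(-4, Mul(11, Pow(Add(1, Mul(2, 0)), -1))), 21) = Mul(Add(-4, Mul(11, Pow(Add(1, 0), -1))), 21) = Mul(Add(-4, Mul(11, Pow(1, -1))), 21) = Mul(Add(-4, Mul(11, 1)), 21) = Mul(Add(-4, 11), 21) = Mul(7, 21) = 147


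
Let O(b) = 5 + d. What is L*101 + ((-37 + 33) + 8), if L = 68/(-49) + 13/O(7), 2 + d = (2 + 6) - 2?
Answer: 4289/441 ≈ 9.7256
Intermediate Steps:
d = 4 (d = -2 + ((2 + 6) - 2) = -2 + (8 - 2) = -2 + 6 = 4)
O(b) = 9 (O(b) = 5 + 4 = 9)
L = 25/441 (L = 68/(-49) + 13/9 = 68*(-1/49) + 13*(⅑) = -68/49 + 13/9 = 25/441 ≈ 0.056689)
L*101 + ((-37 + 33) + 8) = (25/441)*101 + ((-37 + 33) + 8) = 2525/441 + (-4 + 8) = 2525/441 + 4 = 4289/441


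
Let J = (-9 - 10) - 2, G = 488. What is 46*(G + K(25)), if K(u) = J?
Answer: 21482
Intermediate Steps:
J = -21 (J = -19 - 2 = -21)
K(u) = -21
46*(G + K(25)) = 46*(488 - 21) = 46*467 = 21482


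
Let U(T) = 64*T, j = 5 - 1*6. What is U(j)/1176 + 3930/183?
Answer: 192082/8967 ≈ 21.421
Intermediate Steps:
j = -1 (j = 5 - 6 = -1)
U(j)/1176 + 3930/183 = (64*(-1))/1176 + 3930/183 = -64*1/1176 + 3930*(1/183) = -8/147 + 1310/61 = 192082/8967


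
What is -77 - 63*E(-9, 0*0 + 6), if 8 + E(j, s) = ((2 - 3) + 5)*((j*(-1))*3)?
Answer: -6377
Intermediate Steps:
E(j, s) = -8 - 12*j (E(j, s) = -8 + ((2 - 3) + 5)*((j*(-1))*3) = -8 + (-1 + 5)*(-j*3) = -8 + 4*(-3*j) = -8 - 12*j)
-77 - 63*E(-9, 0*0 + 6) = -77 - 63*(-8 - 12*(-9)) = -77 - 63*(-8 + 108) = -77 - 63*100 = -77 - 6300 = -6377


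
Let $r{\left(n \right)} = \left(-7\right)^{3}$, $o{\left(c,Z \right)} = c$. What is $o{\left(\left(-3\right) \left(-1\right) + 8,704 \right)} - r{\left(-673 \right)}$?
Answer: $354$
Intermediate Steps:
$r{\left(n \right)} = -343$
$o{\left(\left(-3\right) \left(-1\right) + 8,704 \right)} - r{\left(-673 \right)} = \left(\left(-3\right) \left(-1\right) + 8\right) - -343 = \left(3 + 8\right) + 343 = 11 + 343 = 354$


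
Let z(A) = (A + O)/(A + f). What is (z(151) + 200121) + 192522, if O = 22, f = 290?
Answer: 173155736/441 ≈ 3.9264e+5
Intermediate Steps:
z(A) = (22 + A)/(290 + A) (z(A) = (A + 22)/(A + 290) = (22 + A)/(290 + A))
(z(151) + 200121) + 192522 = ((22 + 151)/(290 + 151) + 200121) + 192522 = (173/441 + 200121) + 192522 = 88253534/441 + 192522 = 173155736/441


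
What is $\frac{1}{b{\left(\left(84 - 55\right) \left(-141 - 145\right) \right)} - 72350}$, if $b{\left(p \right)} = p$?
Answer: $- \frac{1}{80644} \approx -1.24 \cdot 10^{-5}$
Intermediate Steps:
$\frac{1}{b{\left(\left(84 - 55\right) \left(-141 - 145\right) \right)} - 72350} = \frac{1}{\left(84 - 55\right) \left(-141 - 145\right) - 72350} = \frac{1}{29 \left(-286\right) - 72350} = \frac{1}{-8294 - 72350} = \frac{1}{-80644} = - \frac{1}{80644}$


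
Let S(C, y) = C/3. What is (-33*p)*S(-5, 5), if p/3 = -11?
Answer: -1815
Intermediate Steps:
p = -33 (p = 3*(-11) = -33)
S(C, y) = C/3 (S(C, y) = C*(⅓) = C/3)
(-33*p)*S(-5, 5) = (-33*(-33))*((⅓)*(-5)) = 1089*(-5/3) = -1815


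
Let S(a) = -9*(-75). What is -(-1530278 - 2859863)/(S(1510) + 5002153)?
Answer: 4390141/5002828 ≈ 0.87753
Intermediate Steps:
S(a) = 675
-(-1530278 - 2859863)/(S(1510) + 5002153) = -(-1530278 - 2859863)/(675 + 5002153) = -(-4390141)/5002828 = -1*(-4390141/5002828) = 4390141/5002828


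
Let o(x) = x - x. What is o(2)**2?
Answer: 0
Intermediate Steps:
o(x) = 0
o(2)**2 = 0**2 = 0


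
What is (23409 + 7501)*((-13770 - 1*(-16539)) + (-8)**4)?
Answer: 212197150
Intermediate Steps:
(23409 + 7501)*((-13770 - 1*(-16539)) + (-8)**4) = 30910*((-13770 + 16539) + 4096) = 30910*(2769 + 4096) = 30910*6865 = 212197150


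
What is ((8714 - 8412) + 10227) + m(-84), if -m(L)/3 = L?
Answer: 10781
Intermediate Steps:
m(L) = -3*L
((8714 - 8412) + 10227) + m(-84) = ((8714 - 8412) + 10227) - 3*(-84) = (302 + 10227) + 252 = 10529 + 252 = 10781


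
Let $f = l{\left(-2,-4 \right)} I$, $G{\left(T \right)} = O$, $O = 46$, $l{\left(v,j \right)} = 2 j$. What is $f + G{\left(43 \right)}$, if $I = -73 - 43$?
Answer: $974$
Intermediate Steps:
$I = -116$
$G{\left(T \right)} = 46$
$f = 928$ ($f = 2 \left(-4\right) \left(-116\right) = \left(-8\right) \left(-116\right) = 928$)
$f + G{\left(43 \right)} = 928 + 46 = 974$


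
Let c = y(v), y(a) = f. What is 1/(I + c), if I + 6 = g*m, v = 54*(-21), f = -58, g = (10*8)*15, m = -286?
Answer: -1/343264 ≈ -2.9132e-6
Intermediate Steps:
g = 1200 (g = 80*15 = 1200)
v = -1134
I = -343206 (I = -6 + 1200*(-286) = -6 - 343200 = -343206)
y(a) = -58
c = -58
1/(I + c) = 1/(-343206 - 58) = 1/(-343264) = -1/343264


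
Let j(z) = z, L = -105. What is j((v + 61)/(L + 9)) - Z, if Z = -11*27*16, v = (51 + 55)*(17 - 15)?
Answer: 151973/32 ≈ 4749.2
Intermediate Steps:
v = 212 (v = 106*2 = 212)
Z = -4752 (Z = -297*16 = -4752)
j((v + 61)/(L + 9)) - Z = (212 + 61)/(-105 + 9) - 1*(-4752) = 273/(-96) + 4752 = 273*(-1/96) + 4752 = -91/32 + 4752 = 151973/32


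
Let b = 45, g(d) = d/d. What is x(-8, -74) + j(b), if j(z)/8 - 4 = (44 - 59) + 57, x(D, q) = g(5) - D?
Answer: 377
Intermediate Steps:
g(d) = 1
x(D, q) = 1 - D
j(z) = 368 (j(z) = 32 + 8*((44 - 59) + 57) = 32 + 8*(-15 + 57) = 32 + 8*42 = 32 + 336 = 368)
x(-8, -74) + j(b) = (1 - 1*(-8)) + 368 = (1 + 8) + 368 = 9 + 368 = 377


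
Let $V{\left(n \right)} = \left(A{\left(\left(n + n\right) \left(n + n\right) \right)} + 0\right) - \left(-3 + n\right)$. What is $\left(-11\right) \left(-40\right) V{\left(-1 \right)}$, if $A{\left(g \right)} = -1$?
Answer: $1320$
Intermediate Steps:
$V{\left(n \right)} = 2 - n$ ($V{\left(n \right)} = \left(-1 + 0\right) - \left(-3 + n\right) = -1 - \left(-3 + n\right) = 2 - n$)
$\left(-11\right) \left(-40\right) V{\left(-1 \right)} = \left(-11\right) \left(-40\right) \left(2 - -1\right) = 440 \left(2 + 1\right) = 440 \cdot 3 = 1320$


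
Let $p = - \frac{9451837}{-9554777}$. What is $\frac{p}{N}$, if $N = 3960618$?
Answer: $\frac{9451837}{37842821772186} \approx 2.4977 \cdot 10^{-7}$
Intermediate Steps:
$p = \frac{9451837}{9554777}$ ($p = \left(-9451837\right) \left(- \frac{1}{9554777}\right) = \frac{9451837}{9554777} \approx 0.98923$)
$\frac{p}{N} = \frac{9451837}{9554777 \cdot 3960618} = \frac{9451837}{9554777} \cdot \frac{1}{3960618} = \frac{9451837}{37842821772186}$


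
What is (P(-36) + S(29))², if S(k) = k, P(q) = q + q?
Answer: 1849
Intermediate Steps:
P(q) = 2*q
(P(-36) + S(29))² = (2*(-36) + 29)² = (-72 + 29)² = (-43)² = 1849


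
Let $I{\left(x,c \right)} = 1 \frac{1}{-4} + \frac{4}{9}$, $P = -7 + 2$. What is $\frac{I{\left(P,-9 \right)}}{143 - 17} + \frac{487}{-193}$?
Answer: $- \frac{315383}{125064} \approx -2.5218$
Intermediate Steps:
$P = -5$
$I{\left(x,c \right)} = \frac{7}{36}$ ($I{\left(x,c \right)} = 1 \left(- \frac{1}{4}\right) + 4 \cdot \frac{1}{9} = - \frac{1}{4} + \frac{4}{9} = \frac{7}{36}$)
$\frac{I{\left(P,-9 \right)}}{143 - 17} + \frac{487}{-193} = \frac{7}{36 \left(143 - 17\right)} + \frac{487}{-193} = \frac{7}{36 \cdot 126} + 487 \left(- \frac{1}{193}\right) = \frac{7}{36} \cdot \frac{1}{126} - \frac{487}{193} = \frac{1}{648} - \frac{487}{193} = - \frac{315383}{125064}$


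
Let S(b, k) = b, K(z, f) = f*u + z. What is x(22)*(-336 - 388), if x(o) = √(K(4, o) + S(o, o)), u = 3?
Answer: -1448*√23 ≈ -6944.4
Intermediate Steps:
K(z, f) = z + 3*f (K(z, f) = f*3 + z = 3*f + z = z + 3*f)
x(o) = √(4 + 4*o) (x(o) = √((4 + 3*o) + o) = √(4 + 4*o))
x(22)*(-336 - 388) = (2*√(1 + 22))*(-336 - 388) = (2*√23)*(-724) = -1448*√23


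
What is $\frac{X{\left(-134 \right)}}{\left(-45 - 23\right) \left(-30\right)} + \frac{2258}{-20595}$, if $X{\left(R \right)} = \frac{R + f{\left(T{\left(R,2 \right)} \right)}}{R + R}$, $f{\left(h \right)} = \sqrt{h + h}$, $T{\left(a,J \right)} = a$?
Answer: $- \frac{612803}{5601840} - \frac{i \sqrt{67}}{273360} \approx -0.10939 - 2.9944 \cdot 10^{-5} i$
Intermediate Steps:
$f{\left(h \right)} = \sqrt{2} \sqrt{h}$ ($f{\left(h \right)} = \sqrt{2 h} = \sqrt{2} \sqrt{h}$)
$X{\left(R \right)} = \frac{R + \sqrt{2} \sqrt{R}}{2 R}$ ($X{\left(R \right)} = \frac{R + \sqrt{2} \sqrt{R}}{R + R} = \frac{R + \sqrt{2} \sqrt{R}}{2 R}$)
$\frac{X{\left(-134 \right)}}{\left(-45 - 23\right) \left(-30\right)} + \frac{2258}{-20595} = \frac{\frac{1}{2} \frac{1}{-134} \left(-134 + \sqrt{2} \sqrt{-134}\right)}{\left(-45 - 23\right) \left(-30\right)} + \frac{2258}{-20595} = \frac{\frac{1}{2} \left(- \frac{1}{134}\right) \left(-134 + \sqrt{2} i \sqrt{134}\right)}{\left(-68\right) \left(-30\right)} + 2258 \left(- \frac{1}{20595}\right) = \frac{\frac{1}{2} \left(- \frac{1}{134}\right) \left(-134 + 2 i \sqrt{67}\right)}{2040} - \frac{2258}{20595} = \left(\frac{1}{2} - \frac{i \sqrt{67}}{134}\right) \frac{1}{2040} - \frac{2258}{20595} = \left(\frac{1}{4080} - \frac{i \sqrt{67}}{273360}\right) - \frac{2258}{20595} = - \frac{612803}{5601840} - \frac{i \sqrt{67}}{273360}$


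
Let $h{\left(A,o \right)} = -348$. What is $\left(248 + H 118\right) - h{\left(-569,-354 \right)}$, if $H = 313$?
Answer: $37530$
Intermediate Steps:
$\left(248 + H 118\right) - h{\left(-569,-354 \right)} = \left(248 + 313 \cdot 118\right) - -348 = \left(248 + 36934\right) + 348 = 37182 + 348 = 37530$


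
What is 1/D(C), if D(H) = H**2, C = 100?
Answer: 1/10000 ≈ 0.00010000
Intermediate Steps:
1/D(C) = 1/(100**2) = 1/10000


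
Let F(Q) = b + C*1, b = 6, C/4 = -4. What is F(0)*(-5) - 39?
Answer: 11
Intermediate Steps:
C = -16 (C = 4*(-4) = -16)
F(Q) = -10 (F(Q) = 6 - 16*1 = 6 - 16 = -10)
F(0)*(-5) - 39 = -10*(-5) - 39 = 50 - 39 = 11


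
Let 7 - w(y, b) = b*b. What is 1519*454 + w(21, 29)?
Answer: 688792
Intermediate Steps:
w(y, b) = 7 - b² (w(y, b) = 7 - b*b = 7 - b²)
1519*454 + w(21, 29) = 1519*454 + (7 - 1*29²) = 689626 + (7 - 1*841) = 689626 + (7 - 841) = 689626 - 834 = 688792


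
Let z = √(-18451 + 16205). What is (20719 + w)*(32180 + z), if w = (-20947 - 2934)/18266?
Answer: 6088928611570/9133 + 378429373*I*√2246/18266 ≈ 6.667e+8 + 9.8185e+5*I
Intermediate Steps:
w = -23881/18266 (w = -23881*1/18266 = -23881/18266 ≈ -1.3074)
z = I*√2246 (z = √(-2246) = I*√2246 ≈ 47.392*I)
(20719 + w)*(32180 + z) = (20719 - 23881/18266)*(32180 + I*√2246) = 378429373*(32180 + I*√2246)/18266 = 6088928611570/9133 + 378429373*I*√2246/18266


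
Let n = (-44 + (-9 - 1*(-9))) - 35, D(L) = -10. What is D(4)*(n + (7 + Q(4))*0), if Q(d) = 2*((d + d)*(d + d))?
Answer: 790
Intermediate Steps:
Q(d) = 8*d**2 (Q(d) = 2*((2*d)*(2*d)) = 2*(4*d**2) = 8*d**2)
n = -79 (n = (-44 + (-9 + 9)) - 35 = (-44 + 0) - 35 = -44 - 35 = -79)
D(4)*(n + (7 + Q(4))*0) = -10*(-79 + (7 + 8*4**2)*0) = -10*(-79 + (7 + 8*16)*0) = -10*(-79 + (7 + 128)*0) = -10*(-79 + 135*0) = -10*(-79 + 0) = -10*(-79) = 790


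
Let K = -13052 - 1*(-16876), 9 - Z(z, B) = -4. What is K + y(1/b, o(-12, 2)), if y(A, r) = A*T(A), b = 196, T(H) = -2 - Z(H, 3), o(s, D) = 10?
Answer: 749489/196 ≈ 3823.9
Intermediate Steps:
Z(z, B) = 13 (Z(z, B) = 9 - 1*(-4) = 9 + 4 = 13)
T(H) = -15 (T(H) = -2 - 1*13 = -2 - 13 = -15)
K = 3824 (K = -13052 + 16876 = 3824)
y(A, r) = -15*A (y(A, r) = A*(-15) = -15*A)
K + y(1/b, o(-12, 2)) = 3824 - 15/196 = 749489/196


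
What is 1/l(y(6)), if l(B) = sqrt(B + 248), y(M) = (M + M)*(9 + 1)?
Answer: sqrt(23)/92 ≈ 0.052129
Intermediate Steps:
y(M) = 20*M (y(M) = (2*M)*10 = 20*M)
l(B) = sqrt(248 + B)
1/l(y(6)) = 1/(sqrt(248 + 20*6)) = 1/(sqrt(248 + 120)) = 1/(sqrt(368)) = 1/(4*sqrt(23)) = sqrt(23)/92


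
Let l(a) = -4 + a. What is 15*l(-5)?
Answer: -135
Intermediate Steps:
15*l(-5) = 15*(-4 - 5) = 15*(-9) = -135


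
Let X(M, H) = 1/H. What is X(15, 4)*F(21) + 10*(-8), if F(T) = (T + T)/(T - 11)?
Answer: -1579/20 ≈ -78.950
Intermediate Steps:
F(T) = 2*T/(-11 + T) (F(T) = (2*T)/(-11 + T) = 2*T/(-11 + T))
X(15, 4)*F(21) + 10*(-8) = (2*21/(-11 + 21))/4 + 10*(-8) = (2*21/10)/4 - 80 = (2*21*(1/10))/4 - 80 = (1/4)*(21/5) - 80 = 21/20 - 80 = -1579/20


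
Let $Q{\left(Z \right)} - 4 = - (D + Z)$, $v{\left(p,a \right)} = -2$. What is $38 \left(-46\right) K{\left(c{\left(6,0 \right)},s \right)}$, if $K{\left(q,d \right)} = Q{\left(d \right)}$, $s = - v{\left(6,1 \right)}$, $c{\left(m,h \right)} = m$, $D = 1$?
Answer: $-1748$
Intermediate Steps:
$s = 2$ ($s = \left(-1\right) \left(-2\right) = 2$)
$Q{\left(Z \right)} = 3 - Z$ ($Q{\left(Z \right)} = 4 - \left(1 + Z\right) = 3 - Z$)
$K{\left(q,d \right)} = 3 - d$
$38 \left(-46\right) K{\left(c{\left(6,0 \right)},s \right)} = 38 \left(-46\right) \left(3 - 2\right) = - 1748 \left(3 - 2\right) = \left(-1748\right) 1 = -1748$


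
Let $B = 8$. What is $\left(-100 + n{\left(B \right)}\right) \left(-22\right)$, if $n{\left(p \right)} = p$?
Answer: $2024$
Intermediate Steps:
$\left(-100 + n{\left(B \right)}\right) \left(-22\right) = \left(-100 + 8\right) \left(-22\right) = \left(-92\right) \left(-22\right) = 2024$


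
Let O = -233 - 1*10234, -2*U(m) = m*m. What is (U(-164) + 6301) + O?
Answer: -17614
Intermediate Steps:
U(m) = -m²/2 (U(m) = -m*m/2 = -m²/2)
O = -10467 (O = -233 - 10234 = -10467)
(U(-164) + 6301) + O = (-½*(-164)² + 6301) - 10467 = (-½*26896 + 6301) - 10467 = (-13448 + 6301) - 10467 = -7147 - 10467 = -17614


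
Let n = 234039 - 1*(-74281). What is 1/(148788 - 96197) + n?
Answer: 16214857121/52591 ≈ 3.0832e+5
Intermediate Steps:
n = 308320 (n = 234039 + 74281 = 308320)
1/(148788 - 96197) + n = 1/(148788 - 96197) + 308320 = 1/52591 + 308320 = 16214857121/52591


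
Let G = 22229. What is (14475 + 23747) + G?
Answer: 60451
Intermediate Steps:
(14475 + 23747) + G = (14475 + 23747) + 22229 = 38222 + 22229 = 60451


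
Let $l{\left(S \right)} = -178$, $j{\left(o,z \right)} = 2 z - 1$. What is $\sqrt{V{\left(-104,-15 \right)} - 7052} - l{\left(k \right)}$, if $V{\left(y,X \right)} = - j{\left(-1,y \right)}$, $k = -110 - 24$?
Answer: $178 + i \sqrt{6843} \approx 178.0 + 82.722 i$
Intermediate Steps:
$k = -134$
$j{\left(o,z \right)} = -1 + 2 z$
$V{\left(y,X \right)} = 1 - 2 y$ ($V{\left(y,X \right)} = - (-1 + 2 y) = 1 - 2 y$)
$\sqrt{V{\left(-104,-15 \right)} - 7052} - l{\left(k \right)} = \sqrt{\left(1 - -208\right) - 7052} - -178 = \sqrt{\left(1 + 208\right) - 7052} + 178 = \sqrt{209 - 7052} + 178 = \sqrt{-6843} + 178 = i \sqrt{6843} + 178 = 178 + i \sqrt{6843}$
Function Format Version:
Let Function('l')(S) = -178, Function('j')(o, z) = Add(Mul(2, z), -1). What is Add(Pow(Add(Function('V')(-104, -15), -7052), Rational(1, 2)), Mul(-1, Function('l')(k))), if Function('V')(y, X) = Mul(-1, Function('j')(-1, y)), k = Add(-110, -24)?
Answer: Add(178, Mul(I, Pow(6843, Rational(1, 2)))) ≈ Add(178.00, Mul(82.722, I))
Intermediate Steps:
k = -134
Function('j')(o, z) = Add(-1, Mul(2, z))
Function('V')(y, X) = Add(1, Mul(-2, y)) (Function('V')(y, X) = Mul(-1, Add(-1, Mul(2, y))) = Add(1, Mul(-2, y)))
Add(Pow(Add(Function('V')(-104, -15), -7052), Rational(1, 2)), Mul(-1, Function('l')(k))) = Add(Pow(Add(Add(1, Mul(-2, -104)), -7052), Rational(1, 2)), Mul(-1, -178)) = Add(Pow(Add(Add(1, 208), -7052), Rational(1, 2)), 178) = Add(Pow(Add(209, -7052), Rational(1, 2)), 178) = Add(Pow(-6843, Rational(1, 2)), 178) = Add(Mul(I, Pow(6843, Rational(1, 2))), 178) = Add(178, Mul(I, Pow(6843, Rational(1, 2))))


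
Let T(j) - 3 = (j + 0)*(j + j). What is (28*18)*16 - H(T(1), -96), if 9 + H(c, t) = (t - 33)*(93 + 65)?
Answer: 28455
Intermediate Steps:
T(j) = 3 + 2*j**2 (T(j) = 3 + (j + 0)*(j + j) = 3 + j*(2*j) = 3 + 2*j**2)
H(c, t) = -5223 + 158*t (H(c, t) = -9 + (t - 33)*(93 + 65) = -9 + (-33 + t)*158 = -9 + (-5214 + 158*t) = -5223 + 158*t)
(28*18)*16 - H(T(1), -96) = (28*18)*16 - (-5223 + 158*(-96)) = 504*16 - (-5223 - 15168) = 8064 - 1*(-20391) = 8064 + 20391 = 28455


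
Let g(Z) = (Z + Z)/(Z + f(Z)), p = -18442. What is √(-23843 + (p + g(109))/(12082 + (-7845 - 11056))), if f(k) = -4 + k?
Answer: I*√12691722654238722/729633 ≈ 154.4*I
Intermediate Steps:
g(Z) = 2*Z/(-4 + 2*Z) (g(Z) = (Z + Z)/(Z + (-4 + Z)) = (2*Z)/(-4 + 2*Z) = 2*Z/(-4 + 2*Z))
√(-23843 + (p + g(109))/(12082 + (-7845 - 11056))) = √(-23843 + (-18442 + 109/(-2 + 109))/(12082 + (-7845 - 11056))) = √(-23843 + (-18442 + 109/107)/(12082 - 18901)) = √(-23843 + (-18442 + 109*(1/107))/(-6819)) = √(-23843 + (-18442 + 109/107)*(-1/6819)) = √(-23843 - 1973185/107*(-1/6819)) = √(-23843 + 1973185/729633) = √(-17394666434/729633) = I*√12691722654238722/729633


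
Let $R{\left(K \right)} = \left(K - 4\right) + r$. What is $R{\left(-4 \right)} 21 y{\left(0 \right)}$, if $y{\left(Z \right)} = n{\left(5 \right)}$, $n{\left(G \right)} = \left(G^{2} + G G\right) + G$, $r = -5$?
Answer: $-15015$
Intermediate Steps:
$R{\left(K \right)} = -9 + K$ ($R{\left(K \right)} = \left(K - 4\right) - 5 = \left(-4 + K\right) - 5 = -9 + K$)
$n{\left(G \right)} = G + 2 G^{2}$ ($n{\left(G \right)} = \left(G^{2} + G^{2}\right) + G = 2 G^{2} + G = G + 2 G^{2}$)
$y{\left(Z \right)} = 55$ ($y{\left(Z \right)} = 5 \left(1 + 2 \cdot 5\right) = 5 \left(1 + 10\right) = 5 \cdot 11 = 55$)
$R{\left(-4 \right)} 21 y{\left(0 \right)} = \left(-9 - 4\right) 21 \cdot 55 = \left(-13\right) 21 \cdot 55 = \left(-273\right) 55 = -15015$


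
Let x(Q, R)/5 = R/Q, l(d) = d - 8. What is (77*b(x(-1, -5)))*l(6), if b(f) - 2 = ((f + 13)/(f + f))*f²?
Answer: -73458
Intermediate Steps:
l(d) = -8 + d
x(Q, R) = 5*R/Q (x(Q, R) = 5*(R/Q) = 5*R/Q)
b(f) = 2 + f*(13 + f)/2 (b(f) = 2 + ((f + 13)/(f + f))*f² = 2 + ((13 + f)/((2*f)))*f² = 2 + ((13 + f)*(1/(2*f)))*f² = 2 + ((13 + f)/(2*f))*f² = 2 + f*(13 + f)/2)
(77*b(x(-1, -5)))*l(6) = (77*(2 + (5*(-5)/(-1))²/2 + 13*(5*(-5)/(-1))/2))*(-8 + 6) = (77*(2 + (5*(-5)*(-1))²/2 + 13*(5*(-5)*(-1))/2))*(-2) = (77*(2 + (½)*25² + (13/2)*25))*(-2) = (77*(2 + (½)*625 + 325/2))*(-2) = (77*(2 + 625/2 + 325/2))*(-2) = (77*477)*(-2) = 36729*(-2) = -73458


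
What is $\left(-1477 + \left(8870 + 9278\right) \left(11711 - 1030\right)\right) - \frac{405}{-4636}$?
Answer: $\frac{898629774201}{4636} \approx 1.9384 \cdot 10^{8}$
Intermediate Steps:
$\left(-1477 + \left(8870 + 9278\right) \left(11711 - 1030\right)\right) - \frac{405}{-4636} = \left(-1477 + 18148 \cdot 10681\right) - - \frac{405}{4636} = \left(-1477 + 193838788\right) + \frac{405}{4636} = 193837311 + \frac{405}{4636} = \frac{898629774201}{4636}$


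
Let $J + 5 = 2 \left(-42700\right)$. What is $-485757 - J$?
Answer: $-400352$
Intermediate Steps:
$J = -85405$ ($J = -5 + 2 \left(-42700\right) = -5 - 85400 = -85405$)
$-485757 - J = -485757 - -85405 = -485757 + 85405 = -400352$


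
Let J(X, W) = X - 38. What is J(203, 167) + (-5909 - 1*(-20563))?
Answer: 14819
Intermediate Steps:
J(X, W) = -38 + X
J(203, 167) + (-5909 - 1*(-20563)) = (-38 + 203) + (-5909 - 1*(-20563)) = 165 + (-5909 + 20563) = 165 + 14654 = 14819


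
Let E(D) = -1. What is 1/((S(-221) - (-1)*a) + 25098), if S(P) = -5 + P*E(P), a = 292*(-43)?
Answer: 1/12758 ≈ 7.8382e-5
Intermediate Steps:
a = -12556
S(P) = -5 - P (S(P) = -5 + P*(-1) = -5 - P)
1/((S(-221) - (-1)*a) + 25098) = 1/(((-5 - 1*(-221)) - (-1)*(-12556)) + 25098) = 1/(((-5 + 221) - 1*12556) + 25098) = 1/((216 - 12556) + 25098) = 1/(-12340 + 25098) = 1/12758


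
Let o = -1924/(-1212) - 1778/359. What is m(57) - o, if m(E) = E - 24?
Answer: 3955696/108777 ≈ 36.365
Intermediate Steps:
m(E) = -24 + E
o = -366055/108777 (o = -1924*(-1/1212) - 1778*1/359 = 481/303 - 1778/359 = -366055/108777 ≈ -3.3652)
m(57) - o = (-24 + 57) - 1*(-366055/108777) = 33 + 366055/108777 = 3955696/108777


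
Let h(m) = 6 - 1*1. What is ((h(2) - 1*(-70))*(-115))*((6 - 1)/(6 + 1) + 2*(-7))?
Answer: 802125/7 ≈ 1.1459e+5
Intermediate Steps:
h(m) = 5 (h(m) = 6 - 1 = 5)
((h(2) - 1*(-70))*(-115))*((6 - 1)/(6 + 1) + 2*(-7)) = ((5 - 1*(-70))*(-115))*((6 - 1)/(6 + 1) + 2*(-7)) = ((5 + 70)*(-115))*(5/7 - 14) = (75*(-115))*(5*(1/7) - 14) = -8625*(5/7 - 14) = -8625*(-93/7) = 802125/7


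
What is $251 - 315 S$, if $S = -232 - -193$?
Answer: $12536$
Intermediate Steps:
$S = -39$ ($S = -232 + 193 = -39$)
$251 - 315 S = 251 - -12285 = 251 + 12285 = 12536$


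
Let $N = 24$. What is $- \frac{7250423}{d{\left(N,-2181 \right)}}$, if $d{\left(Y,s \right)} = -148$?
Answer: $\frac{7250423}{148} \approx 48989.0$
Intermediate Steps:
$- \frac{7250423}{d{\left(N,-2181 \right)}} = - \frac{7250423}{-148} = \left(-7250423\right) \left(- \frac{1}{148}\right) = \frac{7250423}{148}$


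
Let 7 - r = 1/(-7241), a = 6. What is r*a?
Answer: 304128/7241 ≈ 42.001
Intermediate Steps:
r = 50688/7241 (r = 7 - 1/(-7241) = 7 - 1*(-1/7241) = 7 + 1/7241 = 50688/7241 ≈ 7.0001)
r*a = (50688/7241)*6 = 304128/7241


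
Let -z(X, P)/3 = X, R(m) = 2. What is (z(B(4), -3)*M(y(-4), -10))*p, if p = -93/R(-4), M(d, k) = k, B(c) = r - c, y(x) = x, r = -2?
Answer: 8370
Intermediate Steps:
B(c) = -2 - c
z(X, P) = -3*X
p = -93/2 ≈ -46.500
(z(B(4), -3)*M(y(-4), -10))*p = (-3*(-2 - 1*4)*(-10))*(-93/2) = (-3*(-2 - 4)*(-10))*(-93/2) = (-3*(-6)*(-10))*(-93/2) = (18*(-10))*(-93/2) = -180*(-93/2) = 8370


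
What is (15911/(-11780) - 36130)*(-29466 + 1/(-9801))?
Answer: 122919578550048037/115455780 ≈ 1.0646e+9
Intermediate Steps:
(15911/(-11780) - 36130)*(-29466 + 1/(-9801)) = (15911*(-1/11780) - 36130)*(-29466 - 1/9801) = (-15911/11780 - 36130)*(-288796267/9801) = -425627311/11780*(-288796267/9801) = 122919578550048037/115455780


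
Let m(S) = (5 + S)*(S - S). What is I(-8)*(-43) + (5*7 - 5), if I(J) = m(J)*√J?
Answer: 30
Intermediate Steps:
m(S) = 0 (m(S) = (5 + S)*0 = 0)
I(J) = 0 (I(J) = 0*√J = 0)
I(-8)*(-43) + (5*7 - 5) = 0*(-43) + (5*7 - 5) = 0 + (35 - 5) = 0 + 30 = 30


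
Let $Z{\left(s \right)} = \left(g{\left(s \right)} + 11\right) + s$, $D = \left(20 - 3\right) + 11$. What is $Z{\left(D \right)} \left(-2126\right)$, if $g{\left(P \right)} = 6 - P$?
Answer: $-36142$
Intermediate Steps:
$D = 28$ ($D = 17 + 11 = 28$)
$Z{\left(s \right)} = 17$ ($Z{\left(s \right)} = \left(\left(6 - s\right) + 11\right) + s = \left(17 - s\right) + s = 17$)
$Z{\left(D \right)} \left(-2126\right) = 17 \left(-2126\right) = -36142$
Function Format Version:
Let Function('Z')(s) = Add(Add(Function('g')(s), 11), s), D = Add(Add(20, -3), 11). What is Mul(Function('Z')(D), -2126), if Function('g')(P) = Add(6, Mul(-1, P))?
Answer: -36142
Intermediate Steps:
D = 28 (D = Add(17, 11) = 28)
Function('Z')(s) = 17 (Function('Z')(s) = Add(Add(Add(6, Mul(-1, s)), 11), s) = Add(Add(17, Mul(-1, s)), s) = 17)
Mul(Function('Z')(D), -2126) = Mul(17, -2126) = -36142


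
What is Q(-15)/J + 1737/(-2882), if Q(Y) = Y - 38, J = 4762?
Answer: -2106085/3431021 ≈ -0.61384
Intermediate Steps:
Q(Y) = -38 + Y
Q(-15)/J + 1737/(-2882) = (-38 - 15)/4762 + 1737/(-2882) = -53*1/4762 + 1737*(-1/2882) = -53/4762 - 1737/2882 = -2106085/3431021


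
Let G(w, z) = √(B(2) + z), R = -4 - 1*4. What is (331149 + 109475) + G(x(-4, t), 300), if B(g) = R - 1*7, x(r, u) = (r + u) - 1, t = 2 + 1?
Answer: 440624 + √285 ≈ 4.4064e+5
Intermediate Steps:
t = 3
R = -8 (R = -4 - 4 = -8)
x(r, u) = -1 + r + u
B(g) = -15 (B(g) = -8 - 1*7 = -8 - 7 = -15)
G(w, z) = √(-15 + z)
(331149 + 109475) + G(x(-4, t), 300) = (331149 + 109475) + √(-15 + 300) = 440624 + √285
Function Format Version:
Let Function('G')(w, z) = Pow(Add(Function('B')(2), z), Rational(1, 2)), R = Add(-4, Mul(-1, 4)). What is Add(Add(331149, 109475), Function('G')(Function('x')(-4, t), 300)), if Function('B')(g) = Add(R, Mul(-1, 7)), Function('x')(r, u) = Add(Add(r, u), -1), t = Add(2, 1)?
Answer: Add(440624, Pow(285, Rational(1, 2))) ≈ 4.4064e+5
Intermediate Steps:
t = 3
R = -8 (R = Add(-4, -4) = -8)
Function('x')(r, u) = Add(-1, r, u)
Function('B')(g) = -15 (Function('B')(g) = Add(-8, Mul(-1, 7)) = Add(-8, -7) = -15)
Function('G')(w, z) = Pow(Add(-15, z), Rational(1, 2))
Add(Add(331149, 109475), Function('G')(Function('x')(-4, t), 300)) = Add(Add(331149, 109475), Pow(Add(-15, 300), Rational(1, 2))) = Add(440624, Pow(285, Rational(1, 2)))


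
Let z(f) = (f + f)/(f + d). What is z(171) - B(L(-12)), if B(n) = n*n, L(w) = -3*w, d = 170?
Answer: -441594/341 ≈ -1295.0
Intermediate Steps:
z(f) = 2*f/(170 + f) (z(f) = (f + f)/(f + 170) = (2*f)/(170 + f) = 2*f/(170 + f))
B(n) = n**2
z(171) - B(L(-12)) = 2*171/(170 + 171) - (-3*(-12))**2 = 2*171/341 - 1*36**2 = 2*171*(1/341) - 1*1296 = 342/341 - 1296 = -441594/341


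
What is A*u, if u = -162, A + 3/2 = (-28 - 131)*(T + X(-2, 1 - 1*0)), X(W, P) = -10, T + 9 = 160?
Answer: 3632121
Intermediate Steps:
T = 151 (T = -9 + 160 = 151)
A = -44841/2 (A = -3/2 + (-28 - 131)*(151 - 10) = -3/2 - 159*141 = -3/2 - 22419 = -44841/2 ≈ -22421.)
A*u = -44841/2*(-162) = 3632121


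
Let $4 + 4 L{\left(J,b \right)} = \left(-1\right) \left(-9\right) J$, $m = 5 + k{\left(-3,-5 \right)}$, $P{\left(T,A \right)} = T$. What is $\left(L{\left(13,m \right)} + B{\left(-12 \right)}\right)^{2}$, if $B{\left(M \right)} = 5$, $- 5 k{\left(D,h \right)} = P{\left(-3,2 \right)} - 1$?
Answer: $\frac{17689}{16} \approx 1105.6$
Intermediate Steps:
$k{\left(D,h \right)} = \frac{4}{5}$ ($k{\left(D,h \right)} = - \frac{-3 - 1}{5} = \left(- \frac{1}{5}\right) \left(-4\right) = \frac{4}{5}$)
$m = \frac{29}{5}$ ($m = 5 + \frac{4}{5} = \frac{29}{5} \approx 5.8$)
$L{\left(J,b \right)} = -1 + \frac{9 J}{4}$ ($L{\left(J,b \right)} = -1 + \frac{\left(-1\right) \left(-9\right) J}{4} = -1 + \frac{9 J}{4}$)
$\left(L{\left(13,m \right)} + B{\left(-12 \right)}\right)^{2} = \left(\left(-1 + \frac{9}{4} \cdot 13\right) + 5\right)^{2} = \left(\left(-1 + \frac{117}{4}\right) + 5\right)^{2} = \left(\frac{113}{4} + 5\right)^{2} = \left(\frac{133}{4}\right)^{2} = \frac{17689}{16}$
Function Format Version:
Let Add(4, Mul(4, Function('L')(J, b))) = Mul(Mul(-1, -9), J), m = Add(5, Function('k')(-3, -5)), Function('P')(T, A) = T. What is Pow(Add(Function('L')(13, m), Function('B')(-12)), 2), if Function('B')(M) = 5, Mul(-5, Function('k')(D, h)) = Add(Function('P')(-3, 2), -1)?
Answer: Rational(17689, 16) ≈ 1105.6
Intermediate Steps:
Function('k')(D, h) = Rational(4, 5) (Function('k')(D, h) = Mul(Rational(-1, 5), Add(-3, -1)) = Mul(Rational(-1, 5), -4) = Rational(4, 5))
m = Rational(29, 5) (m = Add(5, Rational(4, 5)) = Rational(29, 5) ≈ 5.8000)
Function('L')(J, b) = Add(-1, Mul(Rational(9, 4), J)) (Function('L')(J, b) = Add(-1, Mul(Rational(1, 4), Mul(Mul(-1, -9), J))) = Add(-1, Mul(Rational(1, 4), Mul(9, J))) = Add(-1, Mul(Rational(9, 4), J)))
Pow(Add(Function('L')(13, m), Function('B')(-12)), 2) = Pow(Add(Add(-1, Mul(Rational(9, 4), 13)), 5), 2) = Pow(Add(Add(-1, Rational(117, 4)), 5), 2) = Pow(Add(Rational(113, 4), 5), 2) = Pow(Rational(133, 4), 2) = Rational(17689, 16)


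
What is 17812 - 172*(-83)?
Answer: 32088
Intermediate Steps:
17812 - 172*(-83) = 17812 + 14276 = 32088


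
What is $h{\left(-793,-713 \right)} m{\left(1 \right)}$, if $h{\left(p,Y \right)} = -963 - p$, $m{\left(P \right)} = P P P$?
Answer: $-170$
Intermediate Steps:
$m{\left(P \right)} = P^{3}$ ($m{\left(P \right)} = P^{2} P = P^{3}$)
$h{\left(-793,-713 \right)} m{\left(1 \right)} = \left(-963 - -793\right) 1^{3} = \left(-963 + 793\right) 1 = \left(-170\right) 1 = -170$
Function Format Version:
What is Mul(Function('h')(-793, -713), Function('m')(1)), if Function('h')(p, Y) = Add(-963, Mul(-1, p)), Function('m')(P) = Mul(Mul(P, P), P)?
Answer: -170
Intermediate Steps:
Function('m')(P) = Pow(P, 3) (Function('m')(P) = Mul(Pow(P, 2), P) = Pow(P, 3))
Mul(Function('h')(-793, -713), Function('m')(1)) = Mul(Add(-963, Mul(-1, -793)), Pow(1, 3)) = Mul(Add(-963, 793), 1) = Mul(-170, 1) = -170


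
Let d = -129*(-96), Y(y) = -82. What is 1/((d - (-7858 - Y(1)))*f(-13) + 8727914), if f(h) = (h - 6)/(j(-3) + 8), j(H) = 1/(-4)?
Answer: 31/269033174 ≈ 1.1523e-7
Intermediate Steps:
j(H) = -1/4
f(h) = -24/31 + 4*h/31 (f(h) = (h - 6)/(-1/4 + 8) = (-6 + h)/(31/4) = (-6 + h)*(4/31) = -24/31 + 4*h/31)
d = 12384
1/((d - (-7858 - Y(1)))*f(-13) + 8727914) = 1/((12384 - (-7858 - 1*(-82)))*(-24/31 + (4/31)*(-13)) + 8727914) = 1/((12384 - (-7858 + 82))*(-24/31 - 52/31) + 8727914) = 1/((12384 - 1*(-7776))*(-76/31) + 8727914) = 1/((12384 + 7776)*(-76/31) + 8727914) = 1/(20160*(-76/31) + 8727914) = 1/(-1532160/31 + 8727914) = 1/(269033174/31) = 31/269033174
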